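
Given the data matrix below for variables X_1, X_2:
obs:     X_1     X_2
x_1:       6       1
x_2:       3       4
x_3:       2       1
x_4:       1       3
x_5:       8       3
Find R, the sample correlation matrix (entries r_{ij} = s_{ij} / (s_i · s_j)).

Step 1 — column means:
  mean(X_1) = (6 + 3 + 2 + 1 + 8) / 5 = 20/5 = 4
  mean(X_2) = (1 + 4 + 1 + 3 + 3) / 5 = 12/5 = 2.4

Step 2 — sample variances and covariances s[i,j] = (1/(n-1)) · Σ_k (x_{k,i} - mean_i) · (x_{k,j} - mean_j), with n-1 = 4:
  s[X_1,X_1] = ((2)·(2) + (-1)·(-1) + (-2)·(-2) + (-3)·(-3) + (4)·(4)) / 4 = 34/4 = 8.5
  s[X_1,X_2] = ((2)·(-1.4) + (-1)·(1.6) + (-2)·(-1.4) + (-3)·(0.6) + (4)·(0.6)) / 4 = -1/4 = -0.25
  s[X_2,X_2] = ((-1.4)·(-1.4) + (1.6)·(1.6) + (-1.4)·(-1.4) + (0.6)·(0.6) + (0.6)·(0.6)) / 4 = 7.2/4 = 1.8
  Sample standard deviations s_i = √(s[i,i]):
  s(X_1) = √(8.5) = 2.9155
  s(X_2) = √(1.8) = 1.3416

Step 3 — r_{ij} = s_{ij} / (s_i · s_j):
  r[X_1,X_1] = 1 (diagonal).
  r[X_1,X_2] = -0.25 / (2.9155 · 1.3416) = -0.25 / 3.9115 = -0.0639
  r[X_2,X_2] = 1 (diagonal).

R is symmetric with unit diagonal. Assembling:

R = [[1, -0.0639],
 [-0.0639, 1]]


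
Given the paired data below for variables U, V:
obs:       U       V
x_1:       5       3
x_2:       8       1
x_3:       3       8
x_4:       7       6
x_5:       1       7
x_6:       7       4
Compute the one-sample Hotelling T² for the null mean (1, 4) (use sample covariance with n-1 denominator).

Step 1 — sample mean vector:
  mean(U) = (5 + 8 + 3 + 7 + 1 + 7) / 6 = 31/6 = 5.1667
  mean(V) = (3 + 1 + 8 + 6 + 7 + 4) / 6 = 29/6 = 4.8333
  x̄ = (5.1667, 4.8333),  deviation x̄ - mu_0 = (5.1667, 4.8333) - (1, 4) = (4.1667, 0.8333).

Step 2 — sample covariance matrix, S[i,j] = (1/(n-1)) · Σ_k (x_{k,i} - mean_i) · (x_{k,j} - mean_j), divisor n-1 = 5:
  S[U,U] = ((-0.1667)·(-0.1667) + (2.8333)·(2.8333) + (-2.1667)·(-2.1667) + (1.8333)·(1.8333) + (-4.1667)·(-4.1667) + (1.8333)·(1.8333)) / 5 = 36.8333/5 = 7.3667
  S[U,V] = ((-0.1667)·(-1.8333) + (2.8333)·(-3.8333) + (-2.1667)·(3.1667) + (1.8333)·(1.1667) + (-4.1667)·(2.1667) + (1.8333)·(-0.8333)) / 5 = -25.8333/5 = -5.1667
  S[V,V] = ((-1.8333)·(-1.8333) + (-3.8333)·(-3.8333) + (3.1667)·(3.1667) + (1.1667)·(1.1667) + (2.1667)·(2.1667) + (-0.8333)·(-0.8333)) / 5 = 34.8333/5 = 6.9667
  S = [[7.3667, -5.1667],
 [-5.1667, 6.9667]].

Step 3 — invert S. det(S) = 7.3667·6.9667 - (-5.1667)² = 24.6267.
  S^{-1} = (1/det) · [[d, -b], [-b, a]] = [[0.2829, 0.2098],
 [0.2098, 0.2991]].

Step 4 — quadratic form (x̄ - mu_0)^T · S^{-1} · (x̄ - mu_0):
  S^{-1} · (x̄ - mu_0) = (1.3535, 1.1234),
  (x̄ - mu_0)^T · [...] = (4.1667)·(1.3535) + (0.8333)·(1.1234) = 6.576.

Step 5 — scale by n: T² = 6 · 6.576 = 39.4559.

T² ≈ 39.4559


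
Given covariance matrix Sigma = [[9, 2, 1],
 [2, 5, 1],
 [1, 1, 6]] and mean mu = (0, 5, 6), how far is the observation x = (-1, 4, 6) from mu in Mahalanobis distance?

Step 1 — centre the observation: (x - mu) = (-1, -1, 0).

Step 2 — invert Sigma (cofactor / det for 3×3, or solve directly):
  Sigma^{-1} = [[0.1229, -0.0466, -0.0127],
 [-0.0466, 0.2246, -0.0297],
 [-0.0127, -0.0297, 0.1737]].

Step 3 — form the quadratic (x - mu)^T · Sigma^{-1} · (x - mu):
  Sigma^{-1} · (x - mu) = (-0.0763, -0.178, 0.0424).
  (x - mu)^T · [Sigma^{-1} · (x - mu)] = (-1)·(-0.0763) + (-1)·(-0.178) + (0)·(0.0424) = 0.2542.

Step 4 — take square root: d = √(0.2542) ≈ 0.5042.

d(x, mu) = √(0.2542) ≈ 0.5042


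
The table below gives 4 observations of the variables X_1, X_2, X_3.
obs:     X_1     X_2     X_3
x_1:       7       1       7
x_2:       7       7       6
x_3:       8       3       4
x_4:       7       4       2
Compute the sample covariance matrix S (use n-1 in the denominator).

Step 1 — column means:
  mean(X_1) = (7 + 7 + 8 + 7) / 4 = 29/4 = 7.25
  mean(X_2) = (1 + 7 + 3 + 4) / 4 = 15/4 = 3.75
  mean(X_3) = (7 + 6 + 4 + 2) / 4 = 19/4 = 4.75

Step 2 — sample covariance S[i,j] = (1/(n-1)) · Σ_k (x_{k,i} - mean_i) · (x_{k,j} - mean_j), with n-1 = 3.
  S[X_1,X_1] = ((-0.25)·(-0.25) + (-0.25)·(-0.25) + (0.75)·(0.75) + (-0.25)·(-0.25)) / 3 = 0.75/3 = 0.25
  S[X_1,X_2] = ((-0.25)·(-2.75) + (-0.25)·(3.25) + (0.75)·(-0.75) + (-0.25)·(0.25)) / 3 = -0.75/3 = -0.25
  S[X_1,X_3] = ((-0.25)·(2.25) + (-0.25)·(1.25) + (0.75)·(-0.75) + (-0.25)·(-2.75)) / 3 = -0.75/3 = -0.25
  S[X_2,X_2] = ((-2.75)·(-2.75) + (3.25)·(3.25) + (-0.75)·(-0.75) + (0.25)·(0.25)) / 3 = 18.75/3 = 6.25
  S[X_2,X_3] = ((-2.75)·(2.25) + (3.25)·(1.25) + (-0.75)·(-0.75) + (0.25)·(-2.75)) / 3 = -2.25/3 = -0.75
  S[X_3,X_3] = ((2.25)·(2.25) + (1.25)·(1.25) + (-0.75)·(-0.75) + (-2.75)·(-2.75)) / 3 = 14.75/3 = 4.9167

S is symmetric (S[j,i] = S[i,j]). Assembling:

S = [[0.25, -0.25, -0.25],
 [-0.25, 6.25, -0.75],
 [-0.25, -0.75, 4.9167]]


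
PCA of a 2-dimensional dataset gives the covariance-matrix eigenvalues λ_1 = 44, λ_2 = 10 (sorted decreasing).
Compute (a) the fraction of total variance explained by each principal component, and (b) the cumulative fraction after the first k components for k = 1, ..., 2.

Step 1 — total variance = trace(Sigma) = Σ λ_i = 44 + 10 = 54.

Step 2 — fraction explained by component i = λ_i / Σ λ:
  PC1: 44/54 = 0.8148
  PC2: 10/54 = 0.1852

Step 3 — cumulative fraction after k components = (λ_1 + ... + λ_k) / Σ λ:
  k = 1: 44/54 = 0.8148
  k = 2: (44 + 10)/54 = 54/54 = 1

Summary (fraction, with percent):

explained: PC1 0.8148 (81.48%), PC2 0.1852 (18.52%);  cumulative: 0.8148, 1


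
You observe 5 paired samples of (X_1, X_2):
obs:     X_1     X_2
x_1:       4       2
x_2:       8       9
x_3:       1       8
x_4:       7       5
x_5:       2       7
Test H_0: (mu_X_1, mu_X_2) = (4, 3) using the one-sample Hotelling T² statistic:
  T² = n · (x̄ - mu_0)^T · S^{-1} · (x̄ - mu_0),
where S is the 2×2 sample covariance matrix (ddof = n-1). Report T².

Step 1 — sample mean vector:
  mean(X_1) = (4 + 8 + 1 + 7 + 2) / 5 = 22/5 = 4.4
  mean(X_2) = (2 + 9 + 8 + 5 + 7) / 5 = 31/5 = 6.2
  x̄ = (4.4, 6.2),  deviation x̄ - mu_0 = (4.4, 6.2) - (4, 3) = (0.4, 3.2).

Step 2 — sample covariance matrix, S[i,j] = (1/(n-1)) · Σ_k (x_{k,i} - mean_i) · (x_{k,j} - mean_j), divisor n-1 = 4:
  S[X_1,X_1] = ((-0.4)·(-0.4) + (3.6)·(3.6) + (-3.4)·(-3.4) + (2.6)·(2.6) + (-2.4)·(-2.4)) / 4 = 37.2/4 = 9.3
  S[X_1,X_2] = ((-0.4)·(-4.2) + (3.6)·(2.8) + (-3.4)·(1.8) + (2.6)·(-1.2) + (-2.4)·(0.8)) / 4 = 0.6/4 = 0.15
  S[X_2,X_2] = ((-4.2)·(-4.2) + (2.8)·(2.8) + (1.8)·(1.8) + (-1.2)·(-1.2) + (0.8)·(0.8)) / 4 = 30.8/4 = 7.7
  S = [[9.3, 0.15],
 [0.15, 7.7]].

Step 3 — invert S. det(S) = 9.3·7.7 - (0.15)² = 71.5875.
  S^{-1} = (1/det) · [[d, -b], [-b, a]] = [[0.1076, -0.0021],
 [-0.0021, 0.1299]].

Step 4 — quadratic form (x̄ - mu_0)^T · S^{-1} · (x̄ - mu_0):
  S^{-1} · (x̄ - mu_0) = (0.0363, 0.4149),
  (x̄ - mu_0)^T · [...] = (0.4)·(0.0363) + (3.2)·(0.4149) = 1.3421.

Step 5 — scale by n: T² = 5 · 1.3421 = 6.7107.

T² ≈ 6.7107


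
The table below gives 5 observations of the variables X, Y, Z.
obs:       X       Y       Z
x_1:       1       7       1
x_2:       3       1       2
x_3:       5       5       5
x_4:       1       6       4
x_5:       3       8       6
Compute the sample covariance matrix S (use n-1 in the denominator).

Step 1 — column means:
  mean(X) = (1 + 3 + 5 + 1 + 3) / 5 = 13/5 = 2.6
  mean(Y) = (7 + 1 + 5 + 6 + 8) / 5 = 27/5 = 5.4
  mean(Z) = (1 + 2 + 5 + 4 + 6) / 5 = 18/5 = 3.6

Step 2 — sample covariance S[i,j] = (1/(n-1)) · Σ_k (x_{k,i} - mean_i) · (x_{k,j} - mean_j), with n-1 = 4.
  S[X,X] = ((-1.6)·(-1.6) + (0.4)·(0.4) + (2.4)·(2.4) + (-1.6)·(-1.6) + (0.4)·(0.4)) / 4 = 11.2/4 = 2.8
  S[X,Y] = ((-1.6)·(1.6) + (0.4)·(-4.4) + (2.4)·(-0.4) + (-1.6)·(0.6) + (0.4)·(2.6)) / 4 = -5.2/4 = -1.3
  S[X,Z] = ((-1.6)·(-2.6) + (0.4)·(-1.6) + (2.4)·(1.4) + (-1.6)·(0.4) + (0.4)·(2.4)) / 4 = 7.2/4 = 1.8
  S[Y,Y] = ((1.6)·(1.6) + (-4.4)·(-4.4) + (-0.4)·(-0.4) + (0.6)·(0.6) + (2.6)·(2.6)) / 4 = 29.2/4 = 7.3
  S[Y,Z] = ((1.6)·(-2.6) + (-4.4)·(-1.6) + (-0.4)·(1.4) + (0.6)·(0.4) + (2.6)·(2.4)) / 4 = 8.8/4 = 2.2
  S[Z,Z] = ((-2.6)·(-2.6) + (-1.6)·(-1.6) + (1.4)·(1.4) + (0.4)·(0.4) + (2.4)·(2.4)) / 4 = 17.2/4 = 4.3

S is symmetric (S[j,i] = S[i,j]). Assembling:

S = [[2.8, -1.3, 1.8],
 [-1.3, 7.3, 2.2],
 [1.8, 2.2, 4.3]]


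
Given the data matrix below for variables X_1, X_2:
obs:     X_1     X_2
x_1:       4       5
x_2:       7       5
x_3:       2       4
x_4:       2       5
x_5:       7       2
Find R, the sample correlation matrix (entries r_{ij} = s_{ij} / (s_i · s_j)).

Step 1 — column means:
  mean(X_1) = (4 + 7 + 2 + 2 + 7) / 5 = 22/5 = 4.4
  mean(X_2) = (5 + 5 + 4 + 5 + 2) / 5 = 21/5 = 4.2

Step 2 — sample variances and covariances s[i,j] = (1/(n-1)) · Σ_k (x_{k,i} - mean_i) · (x_{k,j} - mean_j), with n-1 = 4:
  s[X_1,X_1] = ((-0.4)·(-0.4) + (2.6)·(2.6) + (-2.4)·(-2.4) + (-2.4)·(-2.4) + (2.6)·(2.6)) / 4 = 25.2/4 = 6.3
  s[X_1,X_2] = ((-0.4)·(0.8) + (2.6)·(0.8) + (-2.4)·(-0.2) + (-2.4)·(0.8) + (2.6)·(-2.2)) / 4 = -5.4/4 = -1.35
  s[X_2,X_2] = ((0.8)·(0.8) + (0.8)·(0.8) + (-0.2)·(-0.2) + (0.8)·(0.8) + (-2.2)·(-2.2)) / 4 = 6.8/4 = 1.7
  Sample standard deviations s_i = √(s[i,i]):
  s(X_1) = √(6.3) = 2.51
  s(X_2) = √(1.7) = 1.3038

Step 3 — r_{ij} = s_{ij} / (s_i · s_j):
  r[X_1,X_1] = 1 (diagonal).
  r[X_1,X_2] = -1.35 / (2.51 · 1.3038) = -1.35 / 3.2726 = -0.4125
  r[X_2,X_2] = 1 (diagonal).

R is symmetric with unit diagonal. Assembling:

R = [[1, -0.4125],
 [-0.4125, 1]]


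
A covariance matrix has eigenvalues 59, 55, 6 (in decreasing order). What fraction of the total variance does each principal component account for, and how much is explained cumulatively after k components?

Step 1 — total variance = trace(Sigma) = Σ λ_i = 59 + 55 + 6 = 120.

Step 2 — fraction explained by component i = λ_i / Σ λ:
  PC1: 59/120 = 0.4917
  PC2: 55/120 = 0.4583
  PC3: 6/120 = 0.05

Step 3 — cumulative fraction after k components = (λ_1 + ... + λ_k) / Σ λ:
  k = 1: 59/120 = 0.4917
  k = 2: (59 + 55)/120 = 114/120 = 0.95
  k = 3: (59 + 55 + 6)/120 = 120/120 = 1

Summary (fraction, with percent):

explained: PC1 0.4917 (49.17%), PC2 0.4583 (45.83%), PC3 0.05 (5%);  cumulative: 0.4917, 0.95, 1


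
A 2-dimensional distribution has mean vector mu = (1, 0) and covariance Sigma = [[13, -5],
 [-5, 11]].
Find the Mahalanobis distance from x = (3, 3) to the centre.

Step 1 — centre the observation: (x - mu) = (2, 3).

Step 2 — invert Sigma. det(Sigma) = 13·11 - (-5)² = 118.
  Sigma^{-1} = (1/det) · [[d, -b], [-b, a]] = [[0.0932, 0.0424],
 [0.0424, 0.1102]].

Step 3 — form the quadratic (x - mu)^T · Sigma^{-1} · (x - mu):
  Sigma^{-1} · (x - mu) = (0.3136, 0.4153).
  (x - mu)^T · [Sigma^{-1} · (x - mu)] = (2)·(0.3136) + (3)·(0.4153) = 1.8729.

Step 4 — take square root: d = √(1.8729) ≈ 1.3685.

d(x, mu) = √(1.8729) ≈ 1.3685


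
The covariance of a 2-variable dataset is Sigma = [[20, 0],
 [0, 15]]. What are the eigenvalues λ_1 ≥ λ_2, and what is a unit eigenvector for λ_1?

Step 1 — characteristic polynomial of 2×2 Sigma:
  det(Sigma - λI) = λ² - trace · λ + det = 0.
  trace = 20 + 15 = 35, det = 20·15 - (0)² = 300.
Step 2 — discriminant:
  Δ = trace² - 4·det = 1225 - 1200 = 25.
Step 3 — eigenvalues:
  λ = (trace ± √Δ)/2 = (35 ± 5)/2,
  λ_1 = 20,  λ_2 = 15.

Step 4 — unit eigenvector for λ_1: Sigma is diagonal, so its eigenvectors are the coordinate axes. λ_1 = 20 is the diagonal entry on the first coordinate axis, hence
  v_1 = (1, 0) (||v_1|| = 1).

λ_1 = 20,  λ_2 = 15;  v_1 ≈ (1, 0)


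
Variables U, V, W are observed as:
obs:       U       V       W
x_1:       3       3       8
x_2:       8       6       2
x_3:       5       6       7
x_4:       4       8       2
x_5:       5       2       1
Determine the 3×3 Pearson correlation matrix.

Step 1 — column means:
  mean(U) = (3 + 8 + 5 + 4 + 5) / 5 = 25/5 = 5
  mean(V) = (3 + 6 + 6 + 8 + 2) / 5 = 25/5 = 5
  mean(W) = (8 + 2 + 7 + 2 + 1) / 5 = 20/5 = 4

Step 2 — sample variances and covariances s[i,j] = (1/(n-1)) · Σ_k (x_{k,i} - mean_i) · (x_{k,j} - mean_j), with n-1 = 4:
  s[U,U] = ((-2)·(-2) + (3)·(3) + (0)·(0) + (-1)·(-1) + (0)·(0)) / 4 = 14/4 = 3.5
  s[U,V] = ((-2)·(-2) + (3)·(1) + (0)·(1) + (-1)·(3) + (0)·(-3)) / 4 = 4/4 = 1
  s[U,W] = ((-2)·(4) + (3)·(-2) + (0)·(3) + (-1)·(-2) + (0)·(-3)) / 4 = -12/4 = -3
  s[V,V] = ((-2)·(-2) + (1)·(1) + (1)·(1) + (3)·(3) + (-3)·(-3)) / 4 = 24/4 = 6
  s[V,W] = ((-2)·(4) + (1)·(-2) + (1)·(3) + (3)·(-2) + (-3)·(-3)) / 4 = -4/4 = -1
  s[W,W] = ((4)·(4) + (-2)·(-2) + (3)·(3) + (-2)·(-2) + (-3)·(-3)) / 4 = 42/4 = 10.5
  Sample standard deviations s_i = √(s[i,i]):
  s(U) = √(3.5) = 1.8708
  s(V) = √(6) = 2.4495
  s(W) = √(10.5) = 3.2404

Step 3 — r_{ij} = s_{ij} / (s_i · s_j):
  r[U,U] = 1 (diagonal).
  r[U,V] = 1 / (1.8708 · 2.4495) = 1 / 4.5826 = 0.2182
  r[U,W] = -3 / (1.8708 · 3.2404) = -3 / 6.0622 = -0.4949
  r[V,V] = 1 (diagonal).
  r[V,W] = -1 / (2.4495 · 3.2404) = -1 / 7.9373 = -0.126
  r[W,W] = 1 (diagonal).

R is symmetric with unit diagonal. Assembling:

R = [[1, 0.2182, -0.4949],
 [0.2182, 1, -0.126],
 [-0.4949, -0.126, 1]]


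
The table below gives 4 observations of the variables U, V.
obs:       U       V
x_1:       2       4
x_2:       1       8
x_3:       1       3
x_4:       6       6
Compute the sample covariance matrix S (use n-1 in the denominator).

Step 1 — column means:
  mean(U) = (2 + 1 + 1 + 6) / 4 = 10/4 = 2.5
  mean(V) = (4 + 8 + 3 + 6) / 4 = 21/4 = 5.25

Step 2 — sample covariance S[i,j] = (1/(n-1)) · Σ_k (x_{k,i} - mean_i) · (x_{k,j} - mean_j), with n-1 = 3.
  S[U,U] = ((-0.5)·(-0.5) + (-1.5)·(-1.5) + (-1.5)·(-1.5) + (3.5)·(3.5)) / 3 = 17/3 = 5.6667
  S[U,V] = ((-0.5)·(-1.25) + (-1.5)·(2.75) + (-1.5)·(-2.25) + (3.5)·(0.75)) / 3 = 2.5/3 = 0.8333
  S[V,V] = ((-1.25)·(-1.25) + (2.75)·(2.75) + (-2.25)·(-2.25) + (0.75)·(0.75)) / 3 = 14.75/3 = 4.9167

S is symmetric (S[j,i] = S[i,j]). Assembling:

S = [[5.6667, 0.8333],
 [0.8333, 4.9167]]


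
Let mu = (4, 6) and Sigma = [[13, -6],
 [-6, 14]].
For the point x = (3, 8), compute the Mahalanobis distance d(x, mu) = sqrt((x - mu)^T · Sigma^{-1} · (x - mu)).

Step 1 — centre the observation: (x - mu) = (-1, 2).

Step 2 — invert Sigma. det(Sigma) = 13·14 - (-6)² = 146.
  Sigma^{-1} = (1/det) · [[d, -b], [-b, a]] = [[0.0959, 0.0411],
 [0.0411, 0.089]].

Step 3 — form the quadratic (x - mu)^T · Sigma^{-1} · (x - mu):
  Sigma^{-1} · (x - mu) = (-0.0137, 0.137).
  (x - mu)^T · [Sigma^{-1} · (x - mu)] = (-1)·(-0.0137) + (2)·(0.137) = 0.2877.

Step 4 — take square root: d = √(0.2877) ≈ 0.5363.

d(x, mu) = √(0.2877) ≈ 0.5363


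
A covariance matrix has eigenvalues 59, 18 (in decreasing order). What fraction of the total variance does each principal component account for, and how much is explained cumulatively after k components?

Step 1 — total variance = trace(Sigma) = Σ λ_i = 59 + 18 = 77.

Step 2 — fraction explained by component i = λ_i / Σ λ:
  PC1: 59/77 = 0.7662
  PC2: 18/77 = 0.2338

Step 3 — cumulative fraction after k components = (λ_1 + ... + λ_k) / Σ λ:
  k = 1: 59/77 = 0.7662
  k = 2: (59 + 18)/77 = 77/77 = 1

Summary (fraction, with percent):

explained: PC1 0.7662 (76.62%), PC2 0.2338 (23.38%);  cumulative: 0.7662, 1


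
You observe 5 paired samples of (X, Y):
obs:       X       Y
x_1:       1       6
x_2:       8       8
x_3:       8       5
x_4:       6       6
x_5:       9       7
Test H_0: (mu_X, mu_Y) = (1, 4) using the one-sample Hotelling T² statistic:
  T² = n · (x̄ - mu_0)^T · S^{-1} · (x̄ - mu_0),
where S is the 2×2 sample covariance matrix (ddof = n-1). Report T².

Step 1 — sample mean vector:
  mean(X) = (1 + 8 + 8 + 6 + 9) / 5 = 32/5 = 6.4
  mean(Y) = (6 + 8 + 5 + 6 + 7) / 5 = 32/5 = 6.4
  x̄ = (6.4, 6.4),  deviation x̄ - mu_0 = (6.4, 6.4) - (1, 4) = (5.4, 2.4).

Step 2 — sample covariance matrix, S[i,j] = (1/(n-1)) · Σ_k (x_{k,i} - mean_i) · (x_{k,j} - mean_j), divisor n-1 = 4:
  S[X,X] = ((-5.4)·(-5.4) + (1.6)·(1.6) + (1.6)·(1.6) + (-0.4)·(-0.4) + (2.6)·(2.6)) / 4 = 41.2/4 = 10.3
  S[X,Y] = ((-5.4)·(-0.4) + (1.6)·(1.6) + (1.6)·(-1.4) + (-0.4)·(-0.4) + (2.6)·(0.6)) / 4 = 4.2/4 = 1.05
  S[Y,Y] = ((-0.4)·(-0.4) + (1.6)·(1.6) + (-1.4)·(-1.4) + (-0.4)·(-0.4) + (0.6)·(0.6)) / 4 = 5.2/4 = 1.3
  S = [[10.3, 1.05],
 [1.05, 1.3]].

Step 3 — invert S. det(S) = 10.3·1.3 - (1.05)² = 12.2875.
  S^{-1} = (1/det) · [[d, -b], [-b, a]] = [[0.1058, -0.0855],
 [-0.0855, 0.8383]].

Step 4 — quadratic form (x̄ - mu_0)^T · S^{-1} · (x̄ - mu_0):
  S^{-1} · (x̄ - mu_0) = (0.3662, 1.5504),
  (x̄ - mu_0)^T · [...] = (5.4)·(0.3662) + (2.4)·(1.5504) = 5.6985.

Step 5 — scale by n: T² = 5 · 5.6985 = 28.4924.

T² ≈ 28.4924


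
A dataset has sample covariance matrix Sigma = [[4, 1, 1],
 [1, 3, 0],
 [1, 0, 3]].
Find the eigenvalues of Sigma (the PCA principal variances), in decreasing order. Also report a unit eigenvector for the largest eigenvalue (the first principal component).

Step 1 — characteristic polynomial p(λ) = det(λI - Sigma) = λ³ - tr·λ² + c_1·λ - det, where tr = trace, c_1 = sum of the principal 2×2 minors, det = det(Sigma):
  tr = 4 + 3 + 3 = 10,
  c_1 = (4·3 - (1)²) + (4·3 - (1)²) + (3·3 - (0)²) = 11 + 11 + 9 = 31,
  det = 4·(3·3 - (0)²) - (1)·((1)·3 - (0)·(1)) + (1)·((1)·(0) - 3·(1)) = 4·(9) - (1)·(3) + (1)·(-3) = 30.
  So p(λ) = λ³ - 10λ² + 31λ - 30.
Step 2 — look for an integer root (rational root theorem: any rational root is an integer divisor of 30). Testing λ = 2:
  p(2) = 8 - 40 + 62 - 30 = 0  ✓
  Dividing out (λ - 2): p(λ) = (λ - 2)(λ² - 8λ + 15).
Step 3 — remaining eigenvalues from the quadratic λ² - 8λ + 15 = 0:
  Δ = 8² - 4·15 = 64 - 60 = 4,  λ = (8 ± √4)/2 = (8 ± 2)/2 = 5 or 3.
  Sorted: λ_1 = 5,  λ_2 = 3,  λ_3 = 2  (check: sum = 10 = tr ✓).

Step 4 — unit eigenvector for λ_1 = 5: v spans the null space of (Sigma - λ_1 I), whose rows are
  r_1 = (-1, 1, 1),  r_2 = (1, -2, 0),  r_3 = (1, 0, -2).
  v is orthogonal to every row, so take v ∝ r_1 × r_2 = ((1)·(0) - (1)·(-2), (1)·(1) - (-1)·(0), (-1)·(-2) - (1)·(1)) = (2, 1, 1).
  Let u = (2, 1, 1).
  ||u|| = √((2)² + (1)² + (1)²) = √(6) ≈ 2.4495,  v_1 = u/||u|| ≈ (0.8165, 0.4082, 0.4082) (||v_1|| = 1).

λ_1 = 5,  λ_2 = 3,  λ_3 = 2;  v_1 ≈ (0.8165, 0.4082, 0.4082)


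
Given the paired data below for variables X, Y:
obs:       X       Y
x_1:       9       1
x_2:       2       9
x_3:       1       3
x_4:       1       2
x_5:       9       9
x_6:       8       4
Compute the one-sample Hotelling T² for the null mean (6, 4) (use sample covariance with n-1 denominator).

Step 1 — sample mean vector:
  mean(X) = (9 + 2 + 1 + 1 + 9 + 8) / 6 = 30/6 = 5
  mean(Y) = (1 + 9 + 3 + 2 + 9 + 4) / 6 = 28/6 = 4.6667
  x̄ = (5, 4.6667),  deviation x̄ - mu_0 = (5, 4.6667) - (6, 4) = (-1, 0.6667).

Step 2 — sample covariance matrix, S[i,j] = (1/(n-1)) · Σ_k (x_{k,i} - mean_i) · (x_{k,j} - mean_j), divisor n-1 = 5:
  S[X,X] = ((4)·(4) + (-3)·(-3) + (-4)·(-4) + (-4)·(-4) + (4)·(4) + (3)·(3)) / 5 = 82/5 = 16.4
  S[X,Y] = ((4)·(-3.6667) + (-3)·(4.3333) + (-4)·(-1.6667) + (-4)·(-2.6667) + (4)·(4.3333) + (3)·(-0.6667)) / 5 = 5/5 = 1
  S[Y,Y] = ((-3.6667)·(-3.6667) + (4.3333)·(4.3333) + (-1.6667)·(-1.6667) + (-2.6667)·(-2.6667) + (4.3333)·(4.3333) + (-0.6667)·(-0.6667)) / 5 = 61.3333/5 = 12.2667
  S = [[16.4, 1],
 [1, 12.2667]].

Step 3 — invert S. det(S) = 16.4·12.2667 - (1)² = 200.1733.
  S^{-1} = (1/det) · [[d, -b], [-b, a]] = [[0.0613, -0.005],
 [-0.005, 0.0819]].

Step 4 — quadratic form (x̄ - mu_0)^T · S^{-1} · (x̄ - mu_0):
  S^{-1} · (x̄ - mu_0) = (-0.0646, 0.0596),
  (x̄ - mu_0)^T · [...] = (-1)·(-0.0646) + (0.6667)·(0.0596) = 0.1044.

Step 5 — scale by n: T² = 6 · 0.1044 = 0.6261.

T² ≈ 0.6261


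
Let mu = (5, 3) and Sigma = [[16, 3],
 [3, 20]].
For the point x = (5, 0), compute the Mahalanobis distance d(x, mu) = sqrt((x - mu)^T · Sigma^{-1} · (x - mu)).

Step 1 — centre the observation: (x - mu) = (0, -3).

Step 2 — invert Sigma. det(Sigma) = 16·20 - (3)² = 311.
  Sigma^{-1} = (1/det) · [[d, -b], [-b, a]] = [[0.0643, -0.0096],
 [-0.0096, 0.0514]].

Step 3 — form the quadratic (x - mu)^T · Sigma^{-1} · (x - mu):
  Sigma^{-1} · (x - mu) = (0.0289, -0.1543).
  (x - mu)^T · [Sigma^{-1} · (x - mu)] = (0)·(0.0289) + (-3)·(-0.1543) = 0.463.

Step 4 — take square root: d = √(0.463) ≈ 0.6805.

d(x, mu) = √(0.463) ≈ 0.6805


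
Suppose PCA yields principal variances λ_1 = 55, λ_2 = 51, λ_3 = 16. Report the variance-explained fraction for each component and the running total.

Step 1 — total variance = trace(Sigma) = Σ λ_i = 55 + 51 + 16 = 122.

Step 2 — fraction explained by component i = λ_i / Σ λ:
  PC1: 55/122 = 0.4508
  PC2: 51/122 = 0.418
  PC3: 16/122 = 0.1311

Step 3 — cumulative fraction after k components = (λ_1 + ... + λ_k) / Σ λ:
  k = 1: 55/122 = 0.4508
  k = 2: (55 + 51)/122 = 106/122 = 0.8689
  k = 3: (55 + 51 + 16)/122 = 122/122 = 1

Summary (fraction, with percent):

explained: PC1 0.4508 (45.08%), PC2 0.418 (41.8%), PC3 0.1311 (13.11%);  cumulative: 0.4508, 0.8689, 1


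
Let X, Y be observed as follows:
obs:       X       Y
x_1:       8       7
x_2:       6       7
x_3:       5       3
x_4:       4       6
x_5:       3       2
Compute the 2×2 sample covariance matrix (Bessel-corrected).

Step 1 — column means:
  mean(X) = (8 + 6 + 5 + 4 + 3) / 5 = 26/5 = 5.2
  mean(Y) = (7 + 7 + 3 + 6 + 2) / 5 = 25/5 = 5

Step 2 — sample covariance S[i,j] = (1/(n-1)) · Σ_k (x_{k,i} - mean_i) · (x_{k,j} - mean_j), with n-1 = 4.
  S[X,X] = ((2.8)·(2.8) + (0.8)·(0.8) + (-0.2)·(-0.2) + (-1.2)·(-1.2) + (-2.2)·(-2.2)) / 4 = 14.8/4 = 3.7
  S[X,Y] = ((2.8)·(2) + (0.8)·(2) + (-0.2)·(-2) + (-1.2)·(1) + (-2.2)·(-3)) / 4 = 13/4 = 3.25
  S[Y,Y] = ((2)·(2) + (2)·(2) + (-2)·(-2) + (1)·(1) + (-3)·(-3)) / 4 = 22/4 = 5.5

S is symmetric (S[j,i] = S[i,j]). Assembling:

S = [[3.7, 3.25],
 [3.25, 5.5]]


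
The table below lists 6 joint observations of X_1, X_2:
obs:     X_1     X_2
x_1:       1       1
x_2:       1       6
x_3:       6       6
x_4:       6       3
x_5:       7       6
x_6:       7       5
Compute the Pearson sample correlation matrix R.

Step 1 — column means:
  mean(X_1) = (1 + 1 + 6 + 6 + 7 + 7) / 6 = 28/6 = 4.6667
  mean(X_2) = (1 + 6 + 6 + 3 + 6 + 5) / 6 = 27/6 = 4.5

Step 2 — sample variances and covariances s[i,j] = (1/(n-1)) · Σ_k (x_{k,i} - mean_i) · (x_{k,j} - mean_j), with n-1 = 5:
  s[X_1,X_1] = ((-3.6667)·(-3.6667) + (-3.6667)·(-3.6667) + (1.3333)·(1.3333) + (1.3333)·(1.3333) + (2.3333)·(2.3333) + (2.3333)·(2.3333)) / 5 = 41.3333/5 = 8.2667
  s[X_1,X_2] = ((-3.6667)·(-3.5) + (-3.6667)·(1.5) + (1.3333)·(1.5) + (1.3333)·(-1.5) + (2.3333)·(1.5) + (2.3333)·(0.5)) / 5 = 12/5 = 2.4
  s[X_2,X_2] = ((-3.5)·(-3.5) + (1.5)·(1.5) + (1.5)·(1.5) + (-1.5)·(-1.5) + (1.5)·(1.5) + (0.5)·(0.5)) / 5 = 21.5/5 = 4.3
  Sample standard deviations s_i = √(s[i,i]):
  s(X_1) = √(8.2667) = 2.8752
  s(X_2) = √(4.3) = 2.0736

Step 3 — r_{ij} = s_{ij} / (s_i · s_j):
  r[X_1,X_1] = 1 (diagonal).
  r[X_1,X_2] = 2.4 / (2.8752 · 2.0736) = 2.4 / 5.9621 = 0.4025
  r[X_2,X_2] = 1 (diagonal).

R is symmetric with unit diagonal. Assembling:

R = [[1, 0.4025],
 [0.4025, 1]]


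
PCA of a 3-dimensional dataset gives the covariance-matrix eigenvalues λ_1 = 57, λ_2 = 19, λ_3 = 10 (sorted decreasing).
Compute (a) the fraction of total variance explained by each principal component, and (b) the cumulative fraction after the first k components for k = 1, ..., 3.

Step 1 — total variance = trace(Sigma) = Σ λ_i = 57 + 19 + 10 = 86.

Step 2 — fraction explained by component i = λ_i / Σ λ:
  PC1: 57/86 = 0.6628
  PC2: 19/86 = 0.2209
  PC3: 10/86 = 0.1163

Step 3 — cumulative fraction after k components = (λ_1 + ... + λ_k) / Σ λ:
  k = 1: 57/86 = 0.6628
  k = 2: (57 + 19)/86 = 76/86 = 0.8837
  k = 3: (57 + 19 + 10)/86 = 86/86 = 1

Summary (fraction, with percent):

explained: PC1 0.6628 (66.28%), PC2 0.2209 (22.09%), PC3 0.1163 (11.63%);  cumulative: 0.6628, 0.8837, 1


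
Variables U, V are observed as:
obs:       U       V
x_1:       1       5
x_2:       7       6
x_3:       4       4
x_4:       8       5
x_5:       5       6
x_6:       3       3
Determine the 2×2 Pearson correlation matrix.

Step 1 — column means:
  mean(U) = (1 + 7 + 4 + 8 + 5 + 3) / 6 = 28/6 = 4.6667
  mean(V) = (5 + 6 + 4 + 5 + 6 + 3) / 6 = 29/6 = 4.8333

Step 2 — sample variances and covariances s[i,j] = (1/(n-1)) · Σ_k (x_{k,i} - mean_i) · (x_{k,j} - mean_j), with n-1 = 5:
  s[U,U] = ((-3.6667)·(-3.6667) + (2.3333)·(2.3333) + (-0.6667)·(-0.6667) + (3.3333)·(3.3333) + (0.3333)·(0.3333) + (-1.6667)·(-1.6667)) / 5 = 33.3333/5 = 6.6667
  s[U,V] = ((-3.6667)·(0.1667) + (2.3333)·(1.1667) + (-0.6667)·(-0.8333) + (3.3333)·(0.1667) + (0.3333)·(1.1667) + (-1.6667)·(-1.8333)) / 5 = 6.6667/5 = 1.3333
  s[V,V] = ((0.1667)·(0.1667) + (1.1667)·(1.1667) + (-0.8333)·(-0.8333) + (0.1667)·(0.1667) + (1.1667)·(1.1667) + (-1.8333)·(-1.8333)) / 5 = 6.8333/5 = 1.3667
  Sample standard deviations s_i = √(s[i,i]):
  s(U) = √(6.6667) = 2.582
  s(V) = √(1.3667) = 1.169

Step 3 — r_{ij} = s_{ij} / (s_i · s_j):
  r[U,U] = 1 (diagonal).
  r[U,V] = 1.3333 / (2.582 · 1.169) = 1.3333 / 3.0185 = 0.4417
  r[V,V] = 1 (diagonal).

R is symmetric with unit diagonal. Assembling:

R = [[1, 0.4417],
 [0.4417, 1]]


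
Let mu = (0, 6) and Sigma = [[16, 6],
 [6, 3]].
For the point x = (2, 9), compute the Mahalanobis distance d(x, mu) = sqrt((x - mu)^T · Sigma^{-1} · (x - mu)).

Step 1 — centre the observation: (x - mu) = (2, 3).

Step 2 — invert Sigma. det(Sigma) = 16·3 - (6)² = 12.
  Sigma^{-1} = (1/det) · [[d, -b], [-b, a]] = [[0.25, -0.5],
 [-0.5, 1.3333]].

Step 3 — form the quadratic (x - mu)^T · Sigma^{-1} · (x - mu):
  Sigma^{-1} · (x - mu) = (-1, 3).
  (x - mu)^T · [Sigma^{-1} · (x - mu)] = (2)·(-1) + (3)·(3) = 7.

Step 4 — take square root: d = √(7) ≈ 2.6458.

d(x, mu) = √(7) ≈ 2.6458


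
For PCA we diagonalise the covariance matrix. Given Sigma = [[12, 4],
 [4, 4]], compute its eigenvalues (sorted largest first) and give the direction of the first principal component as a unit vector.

Step 1 — characteristic polynomial of 2×2 Sigma:
  det(Sigma - λI) = λ² - trace · λ + det = 0.
  trace = 12 + 4 = 16, det = 12·4 - (4)² = 32.
Step 2 — discriminant:
  Δ = trace² - 4·det = 256 - 128 = 128.
Step 3 — eigenvalues:
  λ = (trace ± √Δ)/2 = (16 ± 11.3137)/2,
  λ_1 = 13.6569,  λ_2 = 2.3431.

Step 4 — unit eigenvector for λ_1: solve (Sigma - λ_1 I)v = 0. First row:
  (12 - 13.6569)·v_x + (4)·v_y = 0, i.e. (-1.6569)·v_x + (4)·v_y = 0,
  so v ∝ (b, λ_1 - a) = (4, 1.6569) = u.
  ||u|| = √((4)² + (1.6569)²) = √(18.7452) ≈ 4.3296,
  v_1 = u/||u|| ≈ (0.9239, 0.3827) (||v_1|| = 1).

λ_1 = 13.6569,  λ_2 = 2.3431;  v_1 ≈ (0.9239, 0.3827)


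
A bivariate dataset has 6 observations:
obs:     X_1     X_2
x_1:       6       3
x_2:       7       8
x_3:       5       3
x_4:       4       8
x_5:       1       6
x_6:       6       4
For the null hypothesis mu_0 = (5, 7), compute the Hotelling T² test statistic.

Step 1 — sample mean vector:
  mean(X_1) = (6 + 7 + 5 + 4 + 1 + 6) / 6 = 29/6 = 4.8333
  mean(X_2) = (3 + 8 + 3 + 8 + 6 + 4) / 6 = 32/6 = 5.3333
  x̄ = (4.8333, 5.3333),  deviation x̄ - mu_0 = (4.8333, 5.3333) - (5, 7) = (-0.1667, -1.6667).

Step 2 — sample covariance matrix, S[i,j] = (1/(n-1)) · Σ_k (x_{k,i} - mean_i) · (x_{k,j} - mean_j), divisor n-1 = 5:
  S[X_1,X_1] = ((1.1667)·(1.1667) + (2.1667)·(2.1667) + (0.1667)·(0.1667) + (-0.8333)·(-0.8333) + (-3.8333)·(-3.8333) + (1.1667)·(1.1667)) / 5 = 22.8333/5 = 4.5667
  S[X_1,X_2] = ((1.1667)·(-2.3333) + (2.1667)·(2.6667) + (0.1667)·(-2.3333) + (-0.8333)·(2.6667) + (-3.8333)·(0.6667) + (1.1667)·(-1.3333)) / 5 = -3.6667/5 = -0.7333
  S[X_2,X_2] = ((-2.3333)·(-2.3333) + (2.6667)·(2.6667) + (-2.3333)·(-2.3333) + (2.6667)·(2.6667) + (0.6667)·(0.6667) + (-1.3333)·(-1.3333)) / 5 = 27.3333/5 = 5.4667
  S = [[4.5667, -0.7333],
 [-0.7333, 5.4667]].

Step 3 — invert S. det(S) = 4.5667·5.4667 - (-0.7333)² = 24.4267.
  S^{-1} = (1/det) · [[d, -b], [-b, a]] = [[0.2238, 0.03],
 [0.03, 0.187]].

Step 4 — quadratic form (x̄ - mu_0)^T · S^{-1} · (x̄ - mu_0):
  S^{-1} · (x̄ - mu_0) = (-0.0873, -0.3166),
  (x̄ - mu_0)^T · [...] = (-0.1667)·(-0.0873) + (-1.6667)·(-0.3166) = 0.5422.

Step 5 — scale by n: T² = 6 · 0.5422 = 3.2533.

T² ≈ 3.2533


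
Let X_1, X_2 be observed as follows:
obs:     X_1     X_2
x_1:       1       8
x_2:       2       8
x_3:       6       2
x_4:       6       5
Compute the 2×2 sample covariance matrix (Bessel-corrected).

Step 1 — column means:
  mean(X_1) = (1 + 2 + 6 + 6) / 4 = 15/4 = 3.75
  mean(X_2) = (8 + 8 + 2 + 5) / 4 = 23/4 = 5.75

Step 2 — sample covariance S[i,j] = (1/(n-1)) · Σ_k (x_{k,i} - mean_i) · (x_{k,j} - mean_j), with n-1 = 3.
  S[X_1,X_1] = ((-2.75)·(-2.75) + (-1.75)·(-1.75) + (2.25)·(2.25) + (2.25)·(2.25)) / 3 = 20.75/3 = 6.9167
  S[X_1,X_2] = ((-2.75)·(2.25) + (-1.75)·(2.25) + (2.25)·(-3.75) + (2.25)·(-0.75)) / 3 = -20.25/3 = -6.75
  S[X_2,X_2] = ((2.25)·(2.25) + (2.25)·(2.25) + (-3.75)·(-3.75) + (-0.75)·(-0.75)) / 3 = 24.75/3 = 8.25

S is symmetric (S[j,i] = S[i,j]). Assembling:

S = [[6.9167, -6.75],
 [-6.75, 8.25]]


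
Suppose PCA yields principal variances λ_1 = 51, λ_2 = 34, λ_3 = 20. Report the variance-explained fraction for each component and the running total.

Step 1 — total variance = trace(Sigma) = Σ λ_i = 51 + 34 + 20 = 105.

Step 2 — fraction explained by component i = λ_i / Σ λ:
  PC1: 51/105 = 0.4857
  PC2: 34/105 = 0.3238
  PC3: 20/105 = 0.1905

Step 3 — cumulative fraction after k components = (λ_1 + ... + λ_k) / Σ λ:
  k = 1: 51/105 = 0.4857
  k = 2: (51 + 34)/105 = 85/105 = 0.8095
  k = 3: (51 + 34 + 20)/105 = 105/105 = 1

Summary (fraction, with percent):

explained: PC1 0.4857 (48.57%), PC2 0.3238 (32.38%), PC3 0.1905 (19.05%);  cumulative: 0.4857, 0.8095, 1


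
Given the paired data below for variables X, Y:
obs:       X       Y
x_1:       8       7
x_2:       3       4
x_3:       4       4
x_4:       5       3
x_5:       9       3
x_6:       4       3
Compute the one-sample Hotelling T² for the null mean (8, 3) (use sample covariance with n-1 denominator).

Step 1 — sample mean vector:
  mean(X) = (8 + 3 + 4 + 5 + 9 + 4) / 6 = 33/6 = 5.5
  mean(Y) = (7 + 4 + 4 + 3 + 3 + 3) / 6 = 24/6 = 4
  x̄ = (5.5, 4),  deviation x̄ - mu_0 = (5.5, 4) - (8, 3) = (-2.5, 1).

Step 2 — sample covariance matrix, S[i,j] = (1/(n-1)) · Σ_k (x_{k,i} - mean_i) · (x_{k,j} - mean_j), divisor n-1 = 5:
  S[X,X] = ((2.5)·(2.5) + (-2.5)·(-2.5) + (-1.5)·(-1.5) + (-0.5)·(-0.5) + (3.5)·(3.5) + (-1.5)·(-1.5)) / 5 = 29.5/5 = 5.9
  S[X,Y] = ((2.5)·(3) + (-2.5)·(0) + (-1.5)·(0) + (-0.5)·(-1) + (3.5)·(-1) + (-1.5)·(-1)) / 5 = 6/5 = 1.2
  S[Y,Y] = ((3)·(3) + (0)·(0) + (0)·(0) + (-1)·(-1) + (-1)·(-1) + (-1)·(-1)) / 5 = 12/5 = 2.4
  S = [[5.9, 1.2],
 [1.2, 2.4]].

Step 3 — invert S. det(S) = 5.9·2.4 - (1.2)² = 12.72.
  S^{-1} = (1/det) · [[d, -b], [-b, a]] = [[0.1887, -0.0943],
 [-0.0943, 0.4638]].

Step 4 — quadratic form (x̄ - mu_0)^T · S^{-1} · (x̄ - mu_0):
  S^{-1} · (x̄ - mu_0) = (-0.566, 0.6997),
  (x̄ - mu_0)^T · [...] = (-2.5)·(-0.566) + (1)·(0.6997) = 2.1148.

Step 5 — scale by n: T² = 6 · 2.1148 = 12.6887.

T² ≈ 12.6887


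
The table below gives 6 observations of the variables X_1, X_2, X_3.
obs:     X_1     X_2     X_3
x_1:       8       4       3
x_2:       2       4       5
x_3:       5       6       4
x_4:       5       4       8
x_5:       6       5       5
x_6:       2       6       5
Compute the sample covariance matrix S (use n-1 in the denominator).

Step 1 — column means:
  mean(X_1) = (8 + 2 + 5 + 5 + 6 + 2) / 6 = 28/6 = 4.6667
  mean(X_2) = (4 + 4 + 6 + 4 + 5 + 6) / 6 = 29/6 = 4.8333
  mean(X_3) = (3 + 5 + 4 + 8 + 5 + 5) / 6 = 30/6 = 5

Step 2 — sample covariance S[i,j] = (1/(n-1)) · Σ_k (x_{k,i} - mean_i) · (x_{k,j} - mean_j), with n-1 = 5.
  S[X_1,X_1] = ((3.3333)·(3.3333) + (-2.6667)·(-2.6667) + (0.3333)·(0.3333) + (0.3333)·(0.3333) + (1.3333)·(1.3333) + (-2.6667)·(-2.6667)) / 5 = 27.3333/5 = 5.4667
  S[X_1,X_2] = ((3.3333)·(-0.8333) + (-2.6667)·(-0.8333) + (0.3333)·(1.1667) + (0.3333)·(-0.8333) + (1.3333)·(0.1667) + (-2.6667)·(1.1667)) / 5 = -3.3333/5 = -0.6667
  S[X_1,X_3] = ((3.3333)·(-2) + (-2.6667)·(0) + (0.3333)·(-1) + (0.3333)·(3) + (1.3333)·(0) + (-2.6667)·(0)) / 5 = -6/5 = -1.2
  S[X_2,X_2] = ((-0.8333)·(-0.8333) + (-0.8333)·(-0.8333) + (1.1667)·(1.1667) + (-0.8333)·(-0.8333) + (0.1667)·(0.1667) + (1.1667)·(1.1667)) / 5 = 4.8333/5 = 0.9667
  S[X_2,X_3] = ((-0.8333)·(-2) + (-0.8333)·(0) + (1.1667)·(-1) + (-0.8333)·(3) + (0.1667)·(0) + (1.1667)·(0)) / 5 = -2/5 = -0.4
  S[X_3,X_3] = ((-2)·(-2) + (0)·(0) + (-1)·(-1) + (3)·(3) + (0)·(0) + (0)·(0)) / 5 = 14/5 = 2.8

S is symmetric (S[j,i] = S[i,j]). Assembling:

S = [[5.4667, -0.6667, -1.2],
 [-0.6667, 0.9667, -0.4],
 [-1.2, -0.4, 2.8]]


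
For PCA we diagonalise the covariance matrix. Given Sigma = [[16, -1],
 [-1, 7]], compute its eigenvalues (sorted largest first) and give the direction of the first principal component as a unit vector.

Step 1 — characteristic polynomial of 2×2 Sigma:
  det(Sigma - λI) = λ² - trace · λ + det = 0.
  trace = 16 + 7 = 23, det = 16·7 - (-1)² = 111.
Step 2 — discriminant:
  Δ = trace² - 4·det = 529 - 444 = 85.
Step 3 — eigenvalues:
  λ = (trace ± √Δ)/2 = (23 ± 9.2195)/2,
  λ_1 = 16.1098,  λ_2 = 6.8902.

Step 4 — unit eigenvector for λ_1: solve (Sigma - λ_1 I)v = 0. First row:
  (16 - 16.1098)·v_x + (-1)·v_y = 0, i.e. (-0.1098)·v_x + (-1)·v_y = 0,
  so v ∝ (b, λ_1 - a) = (-1, 0.1098); multiply by -1 so the first entry is positive: u = (1, -0.1098).
  ||u|| = √((1)² + (-0.1098)²) = √(1.012) ≈ 1.006,
  v_1 = u/||u|| ≈ (0.994, -0.1091) (||v_1|| = 1).

λ_1 = 16.1098,  λ_2 = 6.8902;  v_1 ≈ (0.994, -0.1091)


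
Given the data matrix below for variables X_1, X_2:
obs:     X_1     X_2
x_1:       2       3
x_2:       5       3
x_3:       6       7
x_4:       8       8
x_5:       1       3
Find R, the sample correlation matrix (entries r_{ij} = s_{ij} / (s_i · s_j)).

Step 1 — column means:
  mean(X_1) = (2 + 5 + 6 + 8 + 1) / 5 = 22/5 = 4.4
  mean(X_2) = (3 + 3 + 7 + 8 + 3) / 5 = 24/5 = 4.8

Step 2 — sample variances and covariances s[i,j] = (1/(n-1)) · Σ_k (x_{k,i} - mean_i) · (x_{k,j} - mean_j), with n-1 = 4:
  s[X_1,X_1] = ((-2.4)·(-2.4) + (0.6)·(0.6) + (1.6)·(1.6) + (3.6)·(3.6) + (-3.4)·(-3.4)) / 4 = 33.2/4 = 8.3
  s[X_1,X_2] = ((-2.4)·(-1.8) + (0.6)·(-1.8) + (1.6)·(2.2) + (3.6)·(3.2) + (-3.4)·(-1.8)) / 4 = 24.4/4 = 6.1
  s[X_2,X_2] = ((-1.8)·(-1.8) + (-1.8)·(-1.8) + (2.2)·(2.2) + (3.2)·(3.2) + (-1.8)·(-1.8)) / 4 = 24.8/4 = 6.2
  Sample standard deviations s_i = √(s[i,i]):
  s(X_1) = √(8.3) = 2.881
  s(X_2) = √(6.2) = 2.49

Step 3 — r_{ij} = s_{ij} / (s_i · s_j):
  r[X_1,X_1] = 1 (diagonal).
  r[X_1,X_2] = 6.1 / (2.881 · 2.49) = 6.1 / 7.1736 = 0.8503
  r[X_2,X_2] = 1 (diagonal).

R is symmetric with unit diagonal. Assembling:

R = [[1, 0.8503],
 [0.8503, 1]]


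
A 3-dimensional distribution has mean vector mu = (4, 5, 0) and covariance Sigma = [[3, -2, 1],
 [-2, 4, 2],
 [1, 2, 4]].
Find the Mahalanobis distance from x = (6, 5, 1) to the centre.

Step 1 — centre the observation: (x - mu) = (2, 0, 1).

Step 2 — invert Sigma (cofactor / det for 3×3, or solve directly):
  Sigma^{-1} = [[1.5, 1.25, -1],
 [1.25, 1.375, -1],
 [-1, -1, 1]].

Step 3 — form the quadratic (x - mu)^T · Sigma^{-1} · (x - mu):
  Sigma^{-1} · (x - mu) = (2, 1.5, -1).
  (x - mu)^T · [Sigma^{-1} · (x - mu)] = (2)·(2) + (0)·(1.5) + (1)·(-1) = 3.

Step 4 — take square root: d = √(3) ≈ 1.7321.

d(x, mu) = √(3) ≈ 1.7321


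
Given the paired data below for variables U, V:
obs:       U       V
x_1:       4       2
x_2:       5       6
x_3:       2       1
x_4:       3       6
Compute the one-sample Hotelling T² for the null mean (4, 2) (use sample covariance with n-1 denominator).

Step 1 — sample mean vector:
  mean(U) = (4 + 5 + 2 + 3) / 4 = 14/4 = 3.5
  mean(V) = (2 + 6 + 1 + 6) / 4 = 15/4 = 3.75
  x̄ = (3.5, 3.75),  deviation x̄ - mu_0 = (3.5, 3.75) - (4, 2) = (-0.5, 1.75).

Step 2 — sample covariance matrix, S[i,j] = (1/(n-1)) · Σ_k (x_{k,i} - mean_i) · (x_{k,j} - mean_j), divisor n-1 = 3:
  S[U,U] = ((0.5)·(0.5) + (1.5)·(1.5) + (-1.5)·(-1.5) + (-0.5)·(-0.5)) / 3 = 5/3 = 1.6667
  S[U,V] = ((0.5)·(-1.75) + (1.5)·(2.25) + (-1.5)·(-2.75) + (-0.5)·(2.25)) / 3 = 5.5/3 = 1.8333
  S[V,V] = ((-1.75)·(-1.75) + (2.25)·(2.25) + (-2.75)·(-2.75) + (2.25)·(2.25)) / 3 = 20.75/3 = 6.9167
  S = [[1.6667, 1.8333],
 [1.8333, 6.9167]].

Step 3 — invert S. det(S) = 1.6667·6.9167 - (1.8333)² = 8.1667.
  S^{-1} = (1/det) · [[d, -b], [-b, a]] = [[0.8469, -0.2245],
 [-0.2245, 0.2041]].

Step 4 — quadratic form (x̄ - mu_0)^T · S^{-1} · (x̄ - mu_0):
  S^{-1} · (x̄ - mu_0) = (-0.8163, 0.4694),
  (x̄ - mu_0)^T · [...] = (-0.5)·(-0.8163) + (1.75)·(0.4694) = 1.2296.

Step 5 — scale by n: T² = 4 · 1.2296 = 4.9184.

T² ≈ 4.9184


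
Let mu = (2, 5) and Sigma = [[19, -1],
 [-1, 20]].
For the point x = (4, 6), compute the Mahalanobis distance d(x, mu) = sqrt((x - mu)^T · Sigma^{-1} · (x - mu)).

Step 1 — centre the observation: (x - mu) = (2, 1).

Step 2 — invert Sigma. det(Sigma) = 19·20 - (-1)² = 379.
  Sigma^{-1} = (1/det) · [[d, -b], [-b, a]] = [[0.0528, 0.0026],
 [0.0026, 0.0501]].

Step 3 — form the quadratic (x - mu)^T · Sigma^{-1} · (x - mu):
  Sigma^{-1} · (x - mu) = (0.1082, 0.0554).
  (x - mu)^T · [Sigma^{-1} · (x - mu)] = (2)·(0.1082) + (1)·(0.0554) = 0.2718.

Step 4 — take square root: d = √(0.2718) ≈ 0.5213.

d(x, mu) = √(0.2718) ≈ 0.5213


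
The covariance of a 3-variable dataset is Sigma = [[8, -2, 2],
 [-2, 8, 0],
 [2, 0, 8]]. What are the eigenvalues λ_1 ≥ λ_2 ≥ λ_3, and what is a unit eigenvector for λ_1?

Step 1 — characteristic polynomial p(λ) = det(λI - Sigma) = λ³ - tr·λ² + c_1·λ - det, where tr = trace, c_1 = sum of the principal 2×2 minors, det = det(Sigma):
  tr = 8 + 8 + 8 = 24,
  c_1 = (8·8 - (-2)²) + (8·8 - (2)²) + (8·8 - (0)²) = 60 + 60 + 64 = 184,
  det = 8·(8·8 - (0)²) - (-2)·((-2)·8 - (0)·(2)) + (2)·((-2)·(0) - 8·(2)) = 8·(64) - (-2)·(-16) + (2)·(-16) = 448.
  So p(λ) = λ³ - 24λ² + 184λ - 448.
Step 2 — look for an integer root (rational root theorem: any rational root is an integer divisor of 448). Testing λ = 8:
  p(8) = 512 - 1536 + 1472 - 448 = 0  ✓
  Dividing out (λ - 8): p(λ) = (λ - 8)(λ² - 16λ + 56).
Step 3 — remaining eigenvalues from the quadratic λ² - 16λ + 56 = 0:
  Δ = 16² - 4·56 = 256 - 224 = 32,  λ = (16 ± √32)/2 = (16 ± 5.6569)/2 ≈ 10.8284 or 5.1716.
  Sorted: λ_1 = 10.8284,  λ_2 = 8,  λ_3 = 5.1716  (check: sum = 24 = tr ✓).

Step 4 — unit eigenvector for λ_1 ≈ 10.8284: v spans the null space of (Sigma - λ_1 I), whose rows are
  r_1 = (-2.8284, -2, 2),  r_2 = (-2, -2.8284, 0),  r_3 = (2, 0, -2.8284).
  v is orthogonal to every row, so take v ∝ r_1 × r_2 = ((-2)·(0) - (2)·(-2.8284), (2)·(-2) - (-2.8284)·(0), (-2.8284)·(-2.8284) - (-2)·(-2)) ≈ (5.6569, -4, 4).
  Let u = (5.6569, -4, 4).
  ||u|| = √((5.6569)² + (-4)² + (4)²) = √(64) ≈ 8,  v_1 = u/||u|| ≈ (0.7071, -0.5, 0.5) (||v_1|| = 1).

λ_1 = 10.8284,  λ_2 = 8,  λ_3 = 5.1716;  v_1 ≈ (0.7071, -0.5, 0.5)


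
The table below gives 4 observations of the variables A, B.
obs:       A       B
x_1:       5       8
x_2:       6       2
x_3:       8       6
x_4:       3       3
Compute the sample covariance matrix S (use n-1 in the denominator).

Step 1 — column means:
  mean(A) = (5 + 6 + 8 + 3) / 4 = 22/4 = 5.5
  mean(B) = (8 + 2 + 6 + 3) / 4 = 19/4 = 4.75

Step 2 — sample covariance S[i,j] = (1/(n-1)) · Σ_k (x_{k,i} - mean_i) · (x_{k,j} - mean_j), with n-1 = 3.
  S[A,A] = ((-0.5)·(-0.5) + (0.5)·(0.5) + (2.5)·(2.5) + (-2.5)·(-2.5)) / 3 = 13/3 = 4.3333
  S[A,B] = ((-0.5)·(3.25) + (0.5)·(-2.75) + (2.5)·(1.25) + (-2.5)·(-1.75)) / 3 = 4.5/3 = 1.5
  S[B,B] = ((3.25)·(3.25) + (-2.75)·(-2.75) + (1.25)·(1.25) + (-1.75)·(-1.75)) / 3 = 22.75/3 = 7.5833

S is symmetric (S[j,i] = S[i,j]). Assembling:

S = [[4.3333, 1.5],
 [1.5, 7.5833]]
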